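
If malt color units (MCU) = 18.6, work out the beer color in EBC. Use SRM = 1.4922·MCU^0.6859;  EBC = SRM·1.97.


SRM = 1.4922·18.6^0.6859 = 11.0812
EBC = 11.0812·1.97

21.8299 EBC


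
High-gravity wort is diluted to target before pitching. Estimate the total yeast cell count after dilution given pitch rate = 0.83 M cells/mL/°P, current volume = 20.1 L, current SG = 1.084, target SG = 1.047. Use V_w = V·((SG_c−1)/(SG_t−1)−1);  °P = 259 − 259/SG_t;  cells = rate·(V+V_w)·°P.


V_w = 20.1·((1.084−1)/(1.047−1)−1) = 15.8234
V_final = 20.1 + 15.8234 = 35.9234
°P = 259 − 259/1.047 = 11.6266
cells = 0.83·35.9234·11.6266

346.6622 billion cells


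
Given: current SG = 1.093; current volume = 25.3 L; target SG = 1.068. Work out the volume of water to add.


V_water = V·((SG_curr − 1)/(SG_target − 1) − 1)
V_water = 25.3·((1.093 − 1)/(1.068 − 1) − 1)

9.3015 L


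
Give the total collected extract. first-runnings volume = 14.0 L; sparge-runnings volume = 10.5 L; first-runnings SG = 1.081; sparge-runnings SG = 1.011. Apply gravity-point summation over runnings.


total = Σ (SG_i − 1)·1000·V_i
first = (1.081 − 1)·1000·14.0 = 1134.0000
sparge = (1.011 − 1)·1000·10.5 = 115.5000
total = 1134.0000 + 115.5000

1249.5000 gravity·L


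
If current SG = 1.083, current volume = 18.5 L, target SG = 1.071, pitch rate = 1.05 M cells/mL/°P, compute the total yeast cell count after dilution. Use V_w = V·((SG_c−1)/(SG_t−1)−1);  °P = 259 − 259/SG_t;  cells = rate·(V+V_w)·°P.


V_w = 18.5·((1.083−1)/(1.071−1)−1) = 3.1268
V_final = 18.5 + 3.1268 = 21.6268
°P = 259 − 259/1.071 = 17.1699
cells = 1.05·21.6268·17.1699

389.8966 billion cells


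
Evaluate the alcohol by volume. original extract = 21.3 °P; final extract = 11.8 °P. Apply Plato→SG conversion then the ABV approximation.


SG = 259/(259 − P);  ABV = (OG − FG)·131.25
OG = 259/(259 − 21.3) = 1.0896
FG = 259/(259 − 11.8) = 1.0477
ABV = (1.0896 − 1.0477)·131.25

5.4960 % ABV


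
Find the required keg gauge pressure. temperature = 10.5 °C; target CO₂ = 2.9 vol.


psi = vols/(0.01821 + 0.09011·e^(−0.04·T)) − 14.695
psi = 2.9/(0.01821 + 0.09011·e^(−0.04·10.5)) − 14.695

22.7647 psi


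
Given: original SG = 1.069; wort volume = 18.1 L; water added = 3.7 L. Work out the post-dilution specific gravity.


SG_new = 1 + (SG_old − 1)·V_old/(V_old + V_water)
pts = (1.069 − 1)·1000·18.1/(18.1 + 3.7) = 57.2890
SG_new = 1 + 57.2890/1000

1.0573


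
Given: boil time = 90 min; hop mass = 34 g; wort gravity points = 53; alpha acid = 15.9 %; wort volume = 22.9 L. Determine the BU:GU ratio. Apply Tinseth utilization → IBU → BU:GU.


U = 1.65·0.000125^(GP/1000)·(1−e^(−0.04t))/4.15;  IBU = (α/100)·m·U·1000/V;  BU:GU = IBU/GP
U = 1.65·0.000125^(53/1000)·(1−e^(−0.04·90))/4.15 = 0.2402
IBU = (15.9/100)·34·0.2402·1000/22.9 = 56.6997
BU:GU = 56.6997/53

1.0698


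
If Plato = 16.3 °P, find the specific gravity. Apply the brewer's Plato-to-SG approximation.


SG = 259/(259 − P)
SG = 259/(259 − 16.3)

1.0672


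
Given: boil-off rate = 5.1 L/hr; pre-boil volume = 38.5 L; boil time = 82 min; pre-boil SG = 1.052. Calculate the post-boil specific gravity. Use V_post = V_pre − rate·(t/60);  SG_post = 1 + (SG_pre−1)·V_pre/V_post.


V_post = 38.5 − 5.1·(82/60) = 31.5300
SG_post = 1 + (1.052 − 1)·38.5/31.5300

1.0635


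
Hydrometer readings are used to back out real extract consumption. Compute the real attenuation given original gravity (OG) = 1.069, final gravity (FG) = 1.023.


AA = (OG−FG)/(OG−1)·100;  RA = AA·0.8192
AA = (1.069 − 1.023)/(1.069 − 1)·100 = 66.6667
RA = 66.6667·0.8192

54.6133 %


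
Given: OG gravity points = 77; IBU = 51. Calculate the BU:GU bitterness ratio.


BU:GU = IBU / OG_points
BU:GU = 51 / 77

0.6623


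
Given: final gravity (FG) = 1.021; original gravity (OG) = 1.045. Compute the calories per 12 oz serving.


ABW = (OG−FG)·131.25·0.79/FG;  °P = 259 − 259/SG (for OG→OE and FG→AE);  RE = 0.1808·OE + 0.8192·AE;  Cal = (6.9·ABW + 4·(RE−0.1))·FG·3.55
ABW = (1.045 − 1.021)·131.25·0.79/1.021 = 2.4373
OE = 259 − 259/1.045 = 11.1531 °P
AE = 259 − 259/1.021 = 5.3271 °P
RE = 0.1808·11.1531 + 0.8192·5.3271 = 6.3805 °P
Cal = (6.9·2.4373 + 4·(6.3805−0.1))·1.021·3.55

152.0113 kcal


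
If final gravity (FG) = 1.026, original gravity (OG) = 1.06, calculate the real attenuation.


AA = (OG−FG)/(OG−1)·100;  RA = AA·0.8192
AA = (1.06 − 1.026)/(1.06 − 1)·100 = 56.6667
RA = 56.6667·0.8192

46.4213 %


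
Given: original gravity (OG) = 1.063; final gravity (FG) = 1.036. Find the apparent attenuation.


AA = (OG − FG)/(OG − 1) · 100
AA = (1.063 − 1.036)/(1.063 − 1) · 100

42.8571 %


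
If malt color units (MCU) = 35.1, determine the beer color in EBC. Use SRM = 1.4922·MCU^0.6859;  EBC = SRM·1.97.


SRM = 1.4922·35.1^0.6859 = 17.1298
EBC = 17.1298·1.97

33.7458 EBC


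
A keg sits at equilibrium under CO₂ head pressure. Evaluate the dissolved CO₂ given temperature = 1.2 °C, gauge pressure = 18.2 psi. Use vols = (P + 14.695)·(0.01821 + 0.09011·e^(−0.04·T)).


vols = (18.2 + 14.695)·(0.01821 + 0.09011·e^(−0.04·1.2))

3.4243 volumes


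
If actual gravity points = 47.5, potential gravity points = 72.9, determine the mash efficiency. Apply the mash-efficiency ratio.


efficiency = actual / potential × 100
efficiency = 47.5 / 72.9 × 100

65.1578 %


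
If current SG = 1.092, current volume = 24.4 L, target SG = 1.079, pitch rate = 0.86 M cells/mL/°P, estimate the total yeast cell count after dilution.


V_w = V·((SG_c−1)/(SG_t−1)−1);  °P = 259 − 259/SG_t;  cells = rate·(V+V_w)·°P
V_w = 24.4·((1.092−1)/(1.079−1)−1) = 4.0152
V_final = 24.4 + 4.0152 = 28.4152
°P = 259 − 259/1.079 = 18.9629
cells = 0.86·28.4152·18.9629

463.3983 billion cells


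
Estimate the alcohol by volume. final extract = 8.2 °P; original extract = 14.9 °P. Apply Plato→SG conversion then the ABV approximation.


SG = 259/(259 − P);  ABV = (OG − FG)·131.25
OG = 259/(259 − 14.9) = 1.0610
FG = 259/(259 − 8.2) = 1.0327
ABV = (1.0610 − 1.0327)·131.25

3.7203 % ABV


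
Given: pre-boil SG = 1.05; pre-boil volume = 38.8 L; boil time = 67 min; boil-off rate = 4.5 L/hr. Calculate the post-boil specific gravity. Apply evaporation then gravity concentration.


V_post = V_pre − rate·(t/60);  SG_post = 1 + (SG_pre−1)·V_pre/V_post
V_post = 38.8 − 4.5·(67/60) = 33.7750
SG_post = 1 + (1.05 − 1)·38.8/33.7750

1.0574


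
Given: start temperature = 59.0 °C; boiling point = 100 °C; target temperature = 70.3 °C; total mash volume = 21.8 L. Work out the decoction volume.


V_dec = V_total·(T_target − T_start)/(T_boil − T_start)
V_dec = 21.8·(70.3 − 59.0)/(100 − 59.0)

6.0083 L


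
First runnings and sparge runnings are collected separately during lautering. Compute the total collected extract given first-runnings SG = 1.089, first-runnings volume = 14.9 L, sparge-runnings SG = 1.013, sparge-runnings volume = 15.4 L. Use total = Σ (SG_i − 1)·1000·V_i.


first = (1.089 − 1)·1000·14.9 = 1326.1000
sparge = (1.013 − 1)·1000·15.4 = 200.2000
total = 1326.1000 + 200.2000

1526.3000 gravity·L


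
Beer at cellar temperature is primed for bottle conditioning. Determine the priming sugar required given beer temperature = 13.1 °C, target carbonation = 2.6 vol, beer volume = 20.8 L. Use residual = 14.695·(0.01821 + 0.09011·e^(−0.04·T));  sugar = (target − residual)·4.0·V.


residual = 14.695·(0.01821 + 0.09011·e^(−0.04·13.1)) = 1.0517
sugar = (2.6 − 1.0517)·4.0·20.8

128.8188 g


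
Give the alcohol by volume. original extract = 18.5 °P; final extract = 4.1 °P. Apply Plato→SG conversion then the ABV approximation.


SG = 259/(259 − P);  ABV = (OG − FG)·131.25
OG = 259/(259 − 18.5) = 1.0769
FG = 259/(259 − 4.1) = 1.0161
ABV = (1.0769 − 1.0161)·131.25

7.9850 % ABV


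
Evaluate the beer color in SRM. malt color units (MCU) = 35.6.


SRM = 1.4922 · MCU^0.6859
SRM = 1.4922 · 35.6^0.6859

17.2968 SRM


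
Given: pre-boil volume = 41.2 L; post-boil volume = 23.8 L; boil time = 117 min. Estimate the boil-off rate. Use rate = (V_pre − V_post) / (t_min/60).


rate = (41.2 − 23.8) / (117/60)

8.9231 L/hr


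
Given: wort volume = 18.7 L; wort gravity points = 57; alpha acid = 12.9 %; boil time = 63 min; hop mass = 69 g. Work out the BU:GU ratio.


U = 1.65·0.000125^(GP/1000)·(1−e^(−0.04t))/4.15;  IBU = (α/100)·m·U·1000/V;  BU:GU = IBU/GP
U = 1.65·0.000125^(57/1000)·(1−e^(−0.04·63))/4.15 = 0.2190
IBU = (12.9/100)·69·0.2190·1000/18.7 = 104.2624
BU:GU = 104.2624/57

1.8292


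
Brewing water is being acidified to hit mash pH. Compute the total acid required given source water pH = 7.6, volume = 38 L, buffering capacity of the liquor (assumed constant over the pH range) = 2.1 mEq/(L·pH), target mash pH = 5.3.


acid = buffering capacity · (pH_source − pH_target) · V
acid = 2.1 · (7.6 − 5.3) · 38

183.5400 mEq


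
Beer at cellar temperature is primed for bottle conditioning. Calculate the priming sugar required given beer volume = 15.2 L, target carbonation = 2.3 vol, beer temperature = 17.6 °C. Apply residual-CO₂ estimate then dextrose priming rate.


residual = 14.695·(0.01821 + 0.09011·e^(−0.04·T));  sugar = (target − residual)·4.0·V
residual = 14.695·(0.01821 + 0.09011·e^(−0.04·17.6)) = 0.9225
sugar = (2.3 − 0.9225)·4.0·15.2

83.7500 g


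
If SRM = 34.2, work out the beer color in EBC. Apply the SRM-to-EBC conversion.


EBC = SRM · 1.97
EBC = 34.2 · 1.97

67.3740 EBC


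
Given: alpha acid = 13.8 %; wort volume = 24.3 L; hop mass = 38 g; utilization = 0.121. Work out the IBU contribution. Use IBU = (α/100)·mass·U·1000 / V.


IBU = (13.8/100)·38·0.121·1000 / 24.3

26.1121 IBU


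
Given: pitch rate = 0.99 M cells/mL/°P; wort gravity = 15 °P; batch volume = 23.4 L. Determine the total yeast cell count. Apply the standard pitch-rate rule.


cells (billions) = rate · V_L · °P
cells = 0.99 · 23.4 · 15

347.4900 billion cells


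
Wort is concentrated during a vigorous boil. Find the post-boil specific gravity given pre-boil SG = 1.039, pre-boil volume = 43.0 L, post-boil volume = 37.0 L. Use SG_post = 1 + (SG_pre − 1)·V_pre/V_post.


pts_pre = (1.039 − 1)·1000 = 39.0000
pts_post = 39.0000·43.0/37.0 = 45.3243
SG_post = 1 + 45.3243/1000

1.0453


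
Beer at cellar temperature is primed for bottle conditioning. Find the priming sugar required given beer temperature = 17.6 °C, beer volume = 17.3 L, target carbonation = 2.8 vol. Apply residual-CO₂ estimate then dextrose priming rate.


residual = 14.695·(0.01821 + 0.09011·e^(−0.04·T));  sugar = (target − residual)·4.0·V
residual = 14.695·(0.01821 + 0.09011·e^(−0.04·17.6)) = 0.9225
sugar = (2.8 − 0.9225)·4.0·17.3

129.9207 g


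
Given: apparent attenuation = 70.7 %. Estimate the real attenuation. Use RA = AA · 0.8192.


RA = 70.7 · 0.8192

57.9174 %


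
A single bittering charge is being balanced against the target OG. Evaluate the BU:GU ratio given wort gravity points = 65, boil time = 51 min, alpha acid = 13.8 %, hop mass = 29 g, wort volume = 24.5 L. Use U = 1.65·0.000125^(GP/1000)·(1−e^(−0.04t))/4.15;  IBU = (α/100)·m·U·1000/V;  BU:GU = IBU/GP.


U = 1.65·0.000125^(65/1000)·(1−e^(−0.04·51))/4.15 = 0.1929
IBU = (13.8/100)·29·0.1929·1000/24.5 = 31.5029
BU:GU = 31.5029/65

0.4847


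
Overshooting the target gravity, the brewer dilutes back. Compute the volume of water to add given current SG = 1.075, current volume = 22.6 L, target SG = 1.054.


V_water = V·((SG_curr − 1)/(SG_target − 1) − 1)
V_water = 22.6·((1.075 − 1)/(1.054 − 1) − 1)

8.7889 L


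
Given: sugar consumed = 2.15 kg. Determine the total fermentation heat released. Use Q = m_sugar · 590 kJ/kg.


Q = 2.15 · 590

1268.5000 kJ


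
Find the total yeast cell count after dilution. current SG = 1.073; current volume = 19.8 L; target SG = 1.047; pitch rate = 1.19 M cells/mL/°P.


V_w = V·((SG_c−1)/(SG_t−1)−1);  °P = 259 − 259/SG_t;  cells = rate·(V+V_w)·°P
V_w = 19.8·((1.073−1)/(1.047−1)−1) = 10.9532
V_final = 19.8 + 10.9532 = 30.7532
°P = 259 − 259/1.047 = 11.6266
cells = 1.19·30.7532·11.6266

425.4888 billion cells


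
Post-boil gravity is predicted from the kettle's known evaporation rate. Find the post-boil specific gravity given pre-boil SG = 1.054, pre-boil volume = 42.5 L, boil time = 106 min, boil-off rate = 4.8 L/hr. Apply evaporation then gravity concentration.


V_post = V_pre − rate·(t/60);  SG_post = 1 + (SG_pre−1)·V_pre/V_post
V_post = 42.5 − 4.8·(106/60) = 34.0200
SG_post = 1 + (1.054 − 1)·42.5/34.0200

1.0675


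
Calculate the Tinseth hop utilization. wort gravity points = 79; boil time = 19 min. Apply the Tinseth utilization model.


U = 1.65·0.000125^(GP/1000) · (1 − e^(−0.04·t))/4.15
bigness = 1.65·0.000125^(79/1000) = 0.8112
boil_factor = (1 − e^(−0.04·19))/4.15 = 0.1283
U = 0.8112 · 0.1283

0.1041


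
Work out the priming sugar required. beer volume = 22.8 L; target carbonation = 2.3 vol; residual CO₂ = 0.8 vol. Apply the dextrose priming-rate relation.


sugar = (target − residual)·4.0·V
sugar = (2.3 − 0.8)·4.0·22.8

136.8000 g


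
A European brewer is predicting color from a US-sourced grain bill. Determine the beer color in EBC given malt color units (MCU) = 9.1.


SRM = 1.4922·MCU^0.6859;  EBC = SRM·1.97
SRM = 1.4922·9.1^0.6859 = 6.7863
EBC = 6.7863·1.97

13.3690 EBC


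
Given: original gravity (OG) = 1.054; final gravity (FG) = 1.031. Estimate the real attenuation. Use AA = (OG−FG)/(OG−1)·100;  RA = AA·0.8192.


AA = (1.054 − 1.031)/(1.054 − 1)·100 = 42.5926
RA = 42.5926·0.8192

34.8919 %


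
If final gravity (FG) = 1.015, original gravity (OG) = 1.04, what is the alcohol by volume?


ABV = (OG − FG) · 131.25
ABV = (1.04 − 1.015) · 131.25

3.2813 % ABV


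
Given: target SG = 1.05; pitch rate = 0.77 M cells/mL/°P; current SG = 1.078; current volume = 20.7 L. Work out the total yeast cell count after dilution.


V_w = V·((SG_c−1)/(SG_t−1)−1);  °P = 259 − 259/SG_t;  cells = rate·(V+V_w)·°P
V_w = 20.7·((1.078−1)/(1.05−1)−1) = 11.5920
V_final = 20.7 + 11.5920 = 32.2920
°P = 259 − 259/1.05 = 12.3333
cells = 0.77·32.2920·12.3333

306.6664 billion cells


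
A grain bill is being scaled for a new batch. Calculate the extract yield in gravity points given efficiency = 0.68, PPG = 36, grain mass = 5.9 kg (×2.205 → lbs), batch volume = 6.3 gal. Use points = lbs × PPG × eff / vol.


lbs = 5.9 × 2.205 = 13.0095
points = 13.0095 × 36 × 0.68 / 6.3

50.5512 points


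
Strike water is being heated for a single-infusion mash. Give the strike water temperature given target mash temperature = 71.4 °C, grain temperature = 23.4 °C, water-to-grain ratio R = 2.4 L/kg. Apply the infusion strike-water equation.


T_strike = (0.41/R)·(T_mash − T_grain) + T_mash
T_strike = (0.41/2.4)·(71.4 − 23.4) + 71.4

79.6000 °C


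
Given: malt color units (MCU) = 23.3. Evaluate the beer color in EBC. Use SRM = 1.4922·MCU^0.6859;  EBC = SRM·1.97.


SRM = 1.4922·23.3^0.6859 = 12.9329
EBC = 12.9329·1.97

25.4778 EBC


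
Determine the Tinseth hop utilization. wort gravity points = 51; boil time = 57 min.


U = 1.65·0.000125^(GP/1000) · (1 − e^(−0.04·t))/4.15
bigness = 1.65·0.000125^(51/1000) = 1.0433
boil_factor = (1 − e^(−0.04·57))/4.15 = 0.2163
U = 1.0433 · 0.2163

0.2257


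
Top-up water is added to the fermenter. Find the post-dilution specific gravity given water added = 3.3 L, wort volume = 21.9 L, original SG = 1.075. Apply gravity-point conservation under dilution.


SG_new = 1 + (SG_old − 1)·V_old/(V_old + V_water)
pts = (1.075 − 1)·1000·21.9/(21.9 + 3.3) = 65.1786
SG_new = 1 + 65.1786/1000

1.0652


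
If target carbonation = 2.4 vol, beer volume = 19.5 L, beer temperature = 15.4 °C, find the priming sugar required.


residual = 14.695·(0.01821 + 0.09011·e^(−0.04·T));  sugar = (target − residual)·4.0·V
residual = 14.695·(0.01821 + 0.09011·e^(−0.04·15.4)) = 0.9828
sugar = (2.4 − 0.9828)·4.0·19.5

110.5432 g


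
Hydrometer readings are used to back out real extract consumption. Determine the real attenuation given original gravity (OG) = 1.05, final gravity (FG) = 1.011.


AA = (OG−FG)/(OG−1)·100;  RA = AA·0.8192
AA = (1.05 − 1.011)/(1.05 − 1)·100 = 78.0000
RA = 78.0000·0.8192

63.8976 %


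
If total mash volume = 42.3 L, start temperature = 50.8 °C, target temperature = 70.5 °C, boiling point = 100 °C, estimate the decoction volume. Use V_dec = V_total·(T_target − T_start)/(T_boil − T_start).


V_dec = 42.3·(70.5 − 50.8)/(100 − 50.8)

16.9372 L


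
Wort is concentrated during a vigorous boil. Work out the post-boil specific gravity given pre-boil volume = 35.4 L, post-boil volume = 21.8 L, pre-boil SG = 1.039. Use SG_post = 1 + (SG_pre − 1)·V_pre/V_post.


pts_pre = (1.039 − 1)·1000 = 39.0000
pts_post = 39.0000·35.4/21.8 = 63.3303
SG_post = 1 + 63.3303/1000

1.0633


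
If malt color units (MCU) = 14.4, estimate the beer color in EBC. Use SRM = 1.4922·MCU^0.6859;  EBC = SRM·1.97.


SRM = 1.4922·14.4^0.6859 = 9.2971
EBC = 9.2971·1.97

18.3153 EBC


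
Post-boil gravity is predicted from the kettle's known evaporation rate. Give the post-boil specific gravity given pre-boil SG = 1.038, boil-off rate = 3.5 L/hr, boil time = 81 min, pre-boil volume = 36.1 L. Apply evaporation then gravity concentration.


V_post = V_pre − rate·(t/60);  SG_post = 1 + (SG_pre−1)·V_pre/V_post
V_post = 36.1 − 3.5·(81/60) = 31.3750
SG_post = 1 + (1.038 − 1)·36.1/31.3750

1.0437


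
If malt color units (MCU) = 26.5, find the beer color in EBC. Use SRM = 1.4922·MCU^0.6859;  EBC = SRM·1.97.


SRM = 1.4922·26.5^0.6859 = 14.1264
EBC = 14.1264·1.97

27.8290 EBC


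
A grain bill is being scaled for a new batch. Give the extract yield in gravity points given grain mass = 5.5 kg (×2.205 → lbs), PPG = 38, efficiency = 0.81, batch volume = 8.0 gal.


points = lbs × PPG × eff / vol
lbs = 5.5 × 2.205 = 12.1275
points = 12.1275 × 38 × 0.81 / 8.0

46.6606 points


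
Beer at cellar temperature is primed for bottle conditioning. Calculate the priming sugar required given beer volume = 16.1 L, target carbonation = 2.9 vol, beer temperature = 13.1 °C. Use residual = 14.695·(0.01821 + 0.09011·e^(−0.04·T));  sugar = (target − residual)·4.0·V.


residual = 14.695·(0.01821 + 0.09011·e^(−0.04·13.1)) = 1.0517
sugar = (2.9 − 1.0517)·4.0·16.1

119.0307 g


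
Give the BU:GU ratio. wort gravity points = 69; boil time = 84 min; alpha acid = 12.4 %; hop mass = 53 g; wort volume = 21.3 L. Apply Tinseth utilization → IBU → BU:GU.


U = 1.65·0.000125^(GP/1000)·(1−e^(−0.04t))/4.15;  IBU = (α/100)·m·U·1000/V;  BU:GU = IBU/GP
U = 1.65·0.000125^(69/1000)·(1−e^(−0.04·84))/4.15 = 0.2064
IBU = (12.4/100)·53·0.2064·1000/21.3 = 63.6923
BU:GU = 63.6923/69

0.9231


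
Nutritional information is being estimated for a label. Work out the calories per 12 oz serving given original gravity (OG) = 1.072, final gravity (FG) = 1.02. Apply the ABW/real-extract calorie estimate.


ABW = (OG−FG)·131.25·0.79/FG;  °P = 259 − 259/SG (for OG→OE and FG→AE);  RE = 0.1808·OE + 0.8192·AE;  Cal = (6.9·ABW + 4·(RE−0.1))·FG·3.55
ABW = (1.072 − 1.02)·131.25·0.79/1.02 = 5.2860
OE = 259 − 259/1.072 = 17.3955 °P
AE = 259 − 259/1.02 = 5.0784 °P
RE = 0.1808·17.3955 + 0.8192·5.0784 = 7.3054 °P
Cal = (6.9·5.2860 + 4·(7.3054−0.1))·1.02·3.55

236.4334 kcal


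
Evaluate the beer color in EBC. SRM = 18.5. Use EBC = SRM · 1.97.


EBC = 18.5 · 1.97

36.4450 EBC


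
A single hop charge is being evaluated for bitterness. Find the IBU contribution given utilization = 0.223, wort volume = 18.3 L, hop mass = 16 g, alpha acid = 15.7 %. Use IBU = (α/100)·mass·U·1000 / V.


IBU = (15.7/100)·16·0.223·1000 / 18.3

30.6107 IBU


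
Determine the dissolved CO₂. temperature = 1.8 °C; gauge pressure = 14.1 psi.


vols = (P + 14.695)·(0.01821 + 0.09011·e^(−0.04·T))
vols = (14.1 + 14.695)·(0.01821 + 0.09011·e^(−0.04·1.8))

2.9388 volumes


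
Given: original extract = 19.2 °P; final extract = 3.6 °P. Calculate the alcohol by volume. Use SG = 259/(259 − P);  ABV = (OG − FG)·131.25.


OG = 259/(259 − 19.2) = 1.0801
FG = 259/(259 − 3.6) = 1.0141
ABV = (1.0801 − 1.0141)·131.25

8.6587 % ABV


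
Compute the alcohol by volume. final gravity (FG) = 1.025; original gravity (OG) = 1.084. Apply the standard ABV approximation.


ABV = (OG − FG) · 131.25
ABV = (1.084 − 1.025) · 131.25

7.7438 % ABV


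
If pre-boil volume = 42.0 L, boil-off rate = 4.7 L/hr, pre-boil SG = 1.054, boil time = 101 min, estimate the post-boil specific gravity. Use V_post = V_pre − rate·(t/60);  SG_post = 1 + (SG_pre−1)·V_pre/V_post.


V_post = 42.0 − 4.7·(101/60) = 34.0883
SG_post = 1 + (1.054 − 1)·42.0/34.0883

1.0665


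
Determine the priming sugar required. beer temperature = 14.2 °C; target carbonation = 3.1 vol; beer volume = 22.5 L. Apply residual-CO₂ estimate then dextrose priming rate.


residual = 14.695·(0.01821 + 0.09011·e^(−0.04·T));  sugar = (target − residual)·4.0·V
residual = 14.695·(0.01821 + 0.09011·e^(−0.04·14.2)) = 1.0179
sugar = (3.1 − 1.0179)·4.0·22.5

187.3850 g


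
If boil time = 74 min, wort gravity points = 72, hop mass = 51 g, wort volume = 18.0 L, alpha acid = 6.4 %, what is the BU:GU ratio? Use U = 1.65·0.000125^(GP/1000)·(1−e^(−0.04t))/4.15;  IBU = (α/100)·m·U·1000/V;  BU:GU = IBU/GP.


U = 1.65·0.000125^(72/1000)·(1−e^(−0.04·74))/4.15 = 0.1974
IBU = (6.4/100)·51·0.1974·1000/18.0 = 35.7917
BU:GU = 35.7917/72

0.4971


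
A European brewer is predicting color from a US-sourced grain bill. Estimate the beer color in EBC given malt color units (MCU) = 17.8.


SRM = 1.4922·MCU^0.6859;  EBC = SRM·1.97
SRM = 1.4922·17.8^0.6859 = 10.7520
EBC = 10.7520·1.97

21.1815 EBC


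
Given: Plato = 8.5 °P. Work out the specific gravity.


SG = 259/(259 − P)
SG = 259/(259 − 8.5)

1.0339


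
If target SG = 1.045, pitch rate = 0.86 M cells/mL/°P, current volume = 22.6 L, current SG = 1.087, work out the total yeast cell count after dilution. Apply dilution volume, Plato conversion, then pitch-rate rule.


V_w = V·((SG_c−1)/(SG_t−1)−1);  °P = 259 − 259/SG_t;  cells = rate·(V+V_w)·°P
V_w = 22.6·((1.087−1)/(1.045−1)−1) = 21.0933
V_final = 22.6 + 21.0933 = 43.6933
°P = 259 − 259/1.045 = 11.1531
cells = 0.86·43.6933·11.1531

419.0922 billion cells


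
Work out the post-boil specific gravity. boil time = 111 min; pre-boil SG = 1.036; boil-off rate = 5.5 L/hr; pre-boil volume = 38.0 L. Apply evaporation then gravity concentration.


V_post = V_pre − rate·(t/60);  SG_post = 1 + (SG_pre−1)·V_pre/V_post
V_post = 38.0 − 5.5·(111/60) = 27.8250
SG_post = 1 + (1.036 − 1)·38.0/27.8250

1.0492


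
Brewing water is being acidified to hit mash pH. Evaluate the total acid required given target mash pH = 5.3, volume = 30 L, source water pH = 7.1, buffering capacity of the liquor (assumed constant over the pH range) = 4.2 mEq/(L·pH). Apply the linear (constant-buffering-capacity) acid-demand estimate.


acid = buffering capacity · (pH_source − pH_target) · V
acid = 4.2 · (7.1 − 5.3) · 30

226.8000 mEq


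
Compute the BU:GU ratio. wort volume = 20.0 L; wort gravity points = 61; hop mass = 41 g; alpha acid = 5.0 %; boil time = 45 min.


U = 1.65·0.000125^(GP/1000)·(1−e^(−0.04t))/4.15;  IBU = (α/100)·m·U·1000/V;  BU:GU = IBU/GP
U = 1.65·0.000125^(61/1000)·(1−e^(−0.04·45))/4.15 = 0.1918
IBU = (5.0/100)·41·0.1918·1000/20.0 = 19.6608
BU:GU = 19.6608/61

0.3223


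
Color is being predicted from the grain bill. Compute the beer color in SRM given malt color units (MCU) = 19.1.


SRM = 1.4922 · MCU^0.6859
SRM = 1.4922 · 19.1^0.6859

11.2846 SRM


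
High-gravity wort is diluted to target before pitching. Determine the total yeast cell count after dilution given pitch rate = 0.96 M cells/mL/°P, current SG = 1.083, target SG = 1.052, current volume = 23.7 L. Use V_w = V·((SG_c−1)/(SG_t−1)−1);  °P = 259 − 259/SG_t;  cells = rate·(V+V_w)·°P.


V_w = 23.7·((1.083−1)/(1.052−1)−1) = 14.1288
V_final = 23.7 + 14.1288 = 37.8288
°P = 259 − 259/1.052 = 12.8023
cells = 0.96·37.8288·12.8023

464.9237 billion cells


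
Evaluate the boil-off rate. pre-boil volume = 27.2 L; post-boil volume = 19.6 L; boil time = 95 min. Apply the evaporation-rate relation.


rate = (V_pre − V_post) / (t_min/60)
rate = (27.2 − 19.6) / (95/60)

4.8000 L/hr


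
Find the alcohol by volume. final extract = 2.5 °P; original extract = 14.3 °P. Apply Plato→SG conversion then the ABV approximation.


SG = 259/(259 − P);  ABV = (OG − FG)·131.25
OG = 259/(259 − 14.3) = 1.0584
FG = 259/(259 − 2.5) = 1.0097
ABV = (1.0584 − 1.0097)·131.25

6.3909 % ABV


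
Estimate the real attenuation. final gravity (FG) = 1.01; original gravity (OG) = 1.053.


AA = (OG−FG)/(OG−1)·100;  RA = AA·0.8192
AA = (1.053 − 1.01)/(1.053 − 1)·100 = 81.1321
RA = 81.1321·0.8192

66.4634 %


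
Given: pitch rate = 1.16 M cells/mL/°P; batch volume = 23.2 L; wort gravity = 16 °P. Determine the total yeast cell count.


cells (billions) = rate · V_L · °P
cells = 1.16 · 23.2 · 16

430.5920 billion cells


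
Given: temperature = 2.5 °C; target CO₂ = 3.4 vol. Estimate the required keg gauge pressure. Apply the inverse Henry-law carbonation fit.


psi = vols/(0.01821 + 0.09011·e^(−0.04·T)) − 14.695
psi = 3.4/(0.01821 + 0.09011·e^(−0.04·2.5)) − 14.695

19.3920 psi


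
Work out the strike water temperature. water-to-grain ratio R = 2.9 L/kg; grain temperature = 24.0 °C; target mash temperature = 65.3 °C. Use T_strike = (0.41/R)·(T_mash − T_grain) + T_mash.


T_strike = (0.41/2.9)·(65.3 − 24.0) + 65.3

71.1390 °C


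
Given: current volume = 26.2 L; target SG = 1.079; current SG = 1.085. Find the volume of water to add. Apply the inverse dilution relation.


V_water = V·((SG_curr − 1)/(SG_target − 1) − 1)
V_water = 26.2·((1.085 − 1)/(1.079 − 1) − 1)

1.9899 L


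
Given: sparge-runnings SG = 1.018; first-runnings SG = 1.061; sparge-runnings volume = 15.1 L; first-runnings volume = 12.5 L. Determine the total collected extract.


total = Σ (SG_i − 1)·1000·V_i
first = (1.061 − 1)·1000·12.5 = 762.5000
sparge = (1.018 − 1)·1000·15.1 = 271.8000
total = 762.5000 + 271.8000

1034.3000 gravity·L


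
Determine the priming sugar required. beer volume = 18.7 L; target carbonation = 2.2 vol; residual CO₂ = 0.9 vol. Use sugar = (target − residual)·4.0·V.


sugar = (2.2 − 0.9)·4.0·18.7

97.2400 g


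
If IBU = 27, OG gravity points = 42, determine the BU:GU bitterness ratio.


BU:GU = IBU / OG_points
BU:GU = 27 / 42

0.6429


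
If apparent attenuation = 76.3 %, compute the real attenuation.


RA = AA · 0.8192
RA = 76.3 · 0.8192

62.5050 %


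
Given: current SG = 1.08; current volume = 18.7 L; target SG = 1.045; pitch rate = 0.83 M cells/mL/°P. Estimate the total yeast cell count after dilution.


V_w = V·((SG_c−1)/(SG_t−1)−1);  °P = 259 − 259/SG_t;  cells = rate·(V+V_w)·°P
V_w = 18.7·((1.08−1)/(1.045−1)−1) = 14.5444
V_final = 18.7 + 14.5444 = 33.2444
°P = 259 − 259/1.045 = 11.1531
cells = 0.83·33.2444·11.1531

307.7465 billion cells


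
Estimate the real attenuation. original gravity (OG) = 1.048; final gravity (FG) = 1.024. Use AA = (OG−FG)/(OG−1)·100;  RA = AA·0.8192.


AA = (1.048 − 1.024)/(1.048 − 1)·100 = 50.0000
RA = 50.0000·0.8192

40.9600 %


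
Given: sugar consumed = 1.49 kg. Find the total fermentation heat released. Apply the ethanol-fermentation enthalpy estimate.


Q = m_sugar · 590 kJ/kg
Q = 1.49 · 590

879.1000 kJ


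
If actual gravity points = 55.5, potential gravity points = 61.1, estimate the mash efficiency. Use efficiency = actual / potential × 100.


efficiency = 55.5 / 61.1 × 100

90.8347 %


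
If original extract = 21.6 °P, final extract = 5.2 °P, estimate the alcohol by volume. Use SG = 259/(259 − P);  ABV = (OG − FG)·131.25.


OG = 259/(259 − 21.6) = 1.0910
FG = 259/(259 − 5.2) = 1.0205
ABV = (1.0910 − 1.0205)·131.25

9.2527 % ABV


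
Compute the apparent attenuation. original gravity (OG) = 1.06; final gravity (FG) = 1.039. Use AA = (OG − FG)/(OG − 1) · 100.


AA = (1.06 − 1.039)/(1.06 − 1) · 100

35.0000 %


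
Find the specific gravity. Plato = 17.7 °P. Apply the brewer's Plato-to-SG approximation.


SG = 259/(259 − P)
SG = 259/(259 − 17.7)

1.0734


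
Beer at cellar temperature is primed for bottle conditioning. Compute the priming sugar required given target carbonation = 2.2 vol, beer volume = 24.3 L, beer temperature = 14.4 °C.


residual = 14.695·(0.01821 + 0.09011·e^(−0.04·T));  sugar = (target − residual)·4.0·V
residual = 14.695·(0.01821 + 0.09011·e^(−0.04·14.4)) = 1.0120
sugar = (2.2 − 1.0120)·4.0·24.3

115.4769 g


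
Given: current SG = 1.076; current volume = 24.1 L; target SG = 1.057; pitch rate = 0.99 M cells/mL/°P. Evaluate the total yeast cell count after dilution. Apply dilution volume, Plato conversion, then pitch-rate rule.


V_w = V·((SG_c−1)/(SG_t−1)−1);  °P = 259 − 259/SG_t;  cells = rate·(V+V_w)·°P
V_w = 24.1·((1.076−1)/(1.057−1)−1) = 8.0333
V_final = 24.1 + 8.0333 = 32.1333
°P = 259 − 259/1.057 = 13.9669
cells = 0.99·32.1333·13.9669

444.3146 billion cells


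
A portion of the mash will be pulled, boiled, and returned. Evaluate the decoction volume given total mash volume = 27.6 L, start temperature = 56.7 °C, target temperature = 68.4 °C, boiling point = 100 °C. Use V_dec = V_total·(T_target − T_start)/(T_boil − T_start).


V_dec = 27.6·(68.4 − 56.7)/(100 − 56.7)

7.4577 L


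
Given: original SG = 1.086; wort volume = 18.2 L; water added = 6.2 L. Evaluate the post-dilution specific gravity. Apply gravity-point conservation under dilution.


SG_new = 1 + (SG_old − 1)·V_old/(V_old + V_water)
pts = (1.086 − 1)·1000·18.2/(18.2 + 6.2) = 64.1475
SG_new = 1 + 64.1475/1000

1.0641


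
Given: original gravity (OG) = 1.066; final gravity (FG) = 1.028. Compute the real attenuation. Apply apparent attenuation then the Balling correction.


AA = (OG−FG)/(OG−1)·100;  RA = AA·0.8192
AA = (1.066 − 1.028)/(1.066 − 1)·100 = 57.5758
RA = 57.5758·0.8192

47.1661 %


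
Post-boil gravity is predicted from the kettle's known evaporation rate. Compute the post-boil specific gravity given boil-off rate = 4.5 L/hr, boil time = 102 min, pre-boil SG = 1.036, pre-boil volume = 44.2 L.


V_post = V_pre − rate·(t/60);  SG_post = 1 + (SG_pre−1)·V_pre/V_post
V_post = 44.2 − 4.5·(102/60) = 36.5500
SG_post = 1 + (1.036 − 1)·44.2/36.5500

1.0435


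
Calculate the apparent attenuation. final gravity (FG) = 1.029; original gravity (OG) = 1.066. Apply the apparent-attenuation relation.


AA = (OG − FG)/(OG − 1) · 100
AA = (1.066 − 1.029)/(1.066 − 1) · 100

56.0606 %


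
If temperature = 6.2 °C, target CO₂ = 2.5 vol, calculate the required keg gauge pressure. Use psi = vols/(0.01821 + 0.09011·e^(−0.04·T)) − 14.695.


psi = 2.5/(0.01821 + 0.09011·e^(−0.04·6.2)) − 14.695

13.5446 psi


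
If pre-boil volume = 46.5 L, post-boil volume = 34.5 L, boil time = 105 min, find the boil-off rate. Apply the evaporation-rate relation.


rate = (V_pre − V_post) / (t_min/60)
rate = (46.5 − 34.5) / (105/60)

6.8571 L/hr


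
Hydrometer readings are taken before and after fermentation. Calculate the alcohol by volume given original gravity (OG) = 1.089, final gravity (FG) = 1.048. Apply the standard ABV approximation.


ABV = (OG − FG) · 131.25
ABV = (1.089 − 1.048) · 131.25

5.3812 % ABV


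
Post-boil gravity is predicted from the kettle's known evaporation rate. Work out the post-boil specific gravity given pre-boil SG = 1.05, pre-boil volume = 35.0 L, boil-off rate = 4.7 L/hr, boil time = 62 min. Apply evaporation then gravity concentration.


V_post = V_pre − rate·(t/60);  SG_post = 1 + (SG_pre−1)·V_pre/V_post
V_post = 35.0 − 4.7·(62/60) = 30.1433
SG_post = 1 + (1.05 − 1)·35.0/30.1433

1.0581


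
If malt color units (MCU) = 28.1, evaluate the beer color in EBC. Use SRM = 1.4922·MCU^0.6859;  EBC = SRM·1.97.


SRM = 1.4922·28.1^0.6859 = 14.7060
EBC = 14.7060·1.97

28.9708 EBC


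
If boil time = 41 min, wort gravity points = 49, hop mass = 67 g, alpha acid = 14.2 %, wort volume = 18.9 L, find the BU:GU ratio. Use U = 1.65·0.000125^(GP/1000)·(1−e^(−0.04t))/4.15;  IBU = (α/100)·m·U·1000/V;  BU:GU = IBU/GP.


U = 1.65·0.000125^(49/1000)·(1−e^(−0.04·41))/4.15 = 0.2063
IBU = (14.2/100)·67·0.2063·1000/18.9 = 103.8560
BU:GU = 103.8560/49

2.1195


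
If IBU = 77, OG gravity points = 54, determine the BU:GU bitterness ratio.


BU:GU = IBU / OG_points
BU:GU = 77 / 54

1.4259


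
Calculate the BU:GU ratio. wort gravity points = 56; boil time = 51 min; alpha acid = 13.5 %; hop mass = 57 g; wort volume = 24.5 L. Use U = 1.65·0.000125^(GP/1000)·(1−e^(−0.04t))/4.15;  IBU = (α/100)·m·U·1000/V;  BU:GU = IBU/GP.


U = 1.65·0.000125^(56/1000)·(1−e^(−0.04·51))/4.15 = 0.2091
IBU = (13.5/100)·57·0.2091·1000/24.5 = 65.6765
BU:GU = 65.6765/56

1.1728


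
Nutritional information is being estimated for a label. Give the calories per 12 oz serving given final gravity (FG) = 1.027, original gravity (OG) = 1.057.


ABW = (OG−FG)·131.25·0.79/FG;  °P = 259 − 259/SG (for OG→OE and FG→AE);  RE = 0.1808·OE + 0.8192·AE;  Cal = (6.9·ABW + 4·(RE−0.1))·FG·3.55
ABW = (1.057 − 1.027)·131.25·0.79/1.027 = 3.0288
OE = 259 − 259/1.057 = 13.9669 °P
AE = 259 − 259/1.027 = 6.8092 °P
RE = 0.1808·13.9669 + 0.8192·6.8092 = 8.1033 °P
Cal = (6.9·3.0288 + 4·(8.1033−0.1))·1.027·3.55

192.9097 kcal


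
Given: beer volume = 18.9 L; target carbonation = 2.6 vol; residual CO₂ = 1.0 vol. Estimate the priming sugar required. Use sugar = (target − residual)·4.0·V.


sugar = (2.6 − 1.0)·4.0·18.9

120.9600 g


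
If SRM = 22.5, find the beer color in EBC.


EBC = SRM · 1.97
EBC = 22.5 · 1.97

44.3250 EBC


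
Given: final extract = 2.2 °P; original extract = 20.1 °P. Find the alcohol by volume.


SG = 259/(259 − P);  ABV = (OG − FG)·131.25
OG = 259/(259 − 20.1) = 1.0841
FG = 259/(259 − 2.2) = 1.0086
ABV = (1.0841 − 1.0086)·131.25

9.9184 % ABV


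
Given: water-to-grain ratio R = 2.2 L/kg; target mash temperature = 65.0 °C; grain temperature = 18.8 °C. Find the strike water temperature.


T_strike = (0.41/R)·(T_mash − T_grain) + T_mash
T_strike = (0.41/2.2)·(65.0 − 18.8) + 65.0

73.6100 °C


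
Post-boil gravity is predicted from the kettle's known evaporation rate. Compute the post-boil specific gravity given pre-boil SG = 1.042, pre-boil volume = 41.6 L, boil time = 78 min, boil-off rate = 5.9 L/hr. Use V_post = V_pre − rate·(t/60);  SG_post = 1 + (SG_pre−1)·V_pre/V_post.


V_post = 41.6 − 5.9·(78/60) = 33.9300
SG_post = 1 + (1.042 − 1)·41.6/33.9300

1.0515


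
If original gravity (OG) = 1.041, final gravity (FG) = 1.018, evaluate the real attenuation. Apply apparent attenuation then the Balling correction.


AA = (OG−FG)/(OG−1)·100;  RA = AA·0.8192
AA = (1.041 − 1.018)/(1.041 − 1)·100 = 56.0976
RA = 56.0976·0.8192

45.9551 %


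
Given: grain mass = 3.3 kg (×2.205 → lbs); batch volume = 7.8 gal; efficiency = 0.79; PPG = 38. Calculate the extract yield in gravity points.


points = lbs × PPG × eff / vol
lbs = 3.3 × 2.205 = 7.2765
points = 7.2765 × 38 × 0.79 / 7.8

28.0052 points


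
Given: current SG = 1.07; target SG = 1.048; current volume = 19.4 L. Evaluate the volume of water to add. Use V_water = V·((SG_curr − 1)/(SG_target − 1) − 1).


V_water = 19.4·((1.07 − 1)/(1.048 − 1) − 1)

8.8917 L


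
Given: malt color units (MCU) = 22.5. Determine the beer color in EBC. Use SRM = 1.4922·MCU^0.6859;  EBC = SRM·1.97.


SRM = 1.4922·22.5^0.6859 = 12.6267
EBC = 12.6267·1.97

24.8746 EBC


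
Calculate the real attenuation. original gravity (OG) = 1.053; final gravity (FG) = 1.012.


AA = (OG−FG)/(OG−1)·100;  RA = AA·0.8192
AA = (1.053 − 1.012)/(1.053 − 1)·100 = 77.3585
RA = 77.3585·0.8192

63.3721 %


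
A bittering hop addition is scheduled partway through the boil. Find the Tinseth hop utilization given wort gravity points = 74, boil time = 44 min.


U = 1.65·0.000125^(GP/1000) · (1 − e^(−0.04·t))/4.15
bigness = 1.65·0.000125^(74/1000) = 0.8485
boil_factor = (1 − e^(−0.04·44))/4.15 = 0.1995
U = 0.8485 · 0.1995

0.1693


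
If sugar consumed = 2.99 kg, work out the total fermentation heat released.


Q = m_sugar · 590 kJ/kg
Q = 2.99 · 590

1764.1000 kJ


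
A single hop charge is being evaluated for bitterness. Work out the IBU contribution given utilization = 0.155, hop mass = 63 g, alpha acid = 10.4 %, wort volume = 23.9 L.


IBU = (α/100)·mass·U·1000 / V
IBU = (10.4/100)·63·0.155·1000 / 23.9

42.4921 IBU


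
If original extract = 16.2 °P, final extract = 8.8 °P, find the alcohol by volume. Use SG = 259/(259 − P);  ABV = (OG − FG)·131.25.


OG = 259/(259 − 16.2) = 1.0667
FG = 259/(259 − 8.8) = 1.0352
ABV = (1.0667 − 1.0352)·131.25

4.1409 % ABV


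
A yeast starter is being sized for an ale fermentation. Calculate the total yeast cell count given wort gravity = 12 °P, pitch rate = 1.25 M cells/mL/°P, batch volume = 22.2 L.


cells (billions) = rate · V_L · °P
cells = 1.25 · 22.2 · 12

333.0000 billion cells


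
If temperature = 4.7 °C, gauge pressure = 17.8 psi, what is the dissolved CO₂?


vols = (P + 14.695)·(0.01821 + 0.09011·e^(−0.04·T))
vols = (17.8 + 14.695)·(0.01821 + 0.09011·e^(−0.04·4.7))

3.0180 volumes


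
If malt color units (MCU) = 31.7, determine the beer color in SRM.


SRM = 1.4922 · MCU^0.6859
SRM = 1.4922 · 31.7^0.6859

15.9736 SRM


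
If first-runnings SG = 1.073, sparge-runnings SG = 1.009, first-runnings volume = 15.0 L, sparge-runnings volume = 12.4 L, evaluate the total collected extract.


total = Σ (SG_i − 1)·1000·V_i
first = (1.073 − 1)·1000·15.0 = 1095.0000
sparge = (1.009 − 1)·1000·12.4 = 111.6000
total = 1095.0000 + 111.6000

1206.6000 gravity·L


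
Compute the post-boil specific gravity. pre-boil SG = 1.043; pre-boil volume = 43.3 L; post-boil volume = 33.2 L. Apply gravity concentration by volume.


SG_post = 1 + (SG_pre − 1)·V_pre/V_post
pts_pre = (1.043 − 1)·1000 = 43.0000
pts_post = 43.0000·43.3/33.2 = 56.0813
SG_post = 1 + 56.0813/1000

1.0561


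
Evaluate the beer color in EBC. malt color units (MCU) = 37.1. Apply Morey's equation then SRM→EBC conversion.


SRM = 1.4922·MCU^0.6859;  EBC = SRM·1.97
SRM = 1.4922·37.1^0.6859 = 17.7935
EBC = 17.7935·1.97

35.0531 EBC


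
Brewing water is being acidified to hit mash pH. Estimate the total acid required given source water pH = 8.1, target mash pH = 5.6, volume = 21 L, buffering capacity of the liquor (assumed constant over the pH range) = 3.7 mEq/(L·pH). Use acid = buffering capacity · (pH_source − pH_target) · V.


acid = 3.7 · (8.1 − 5.6) · 21

194.2500 mEq
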